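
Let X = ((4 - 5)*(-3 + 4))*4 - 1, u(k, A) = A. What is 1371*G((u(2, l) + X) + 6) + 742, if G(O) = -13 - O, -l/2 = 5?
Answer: -4742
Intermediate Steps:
l = -10 (l = -2*5 = -10)
X = -5 (X = -1*1*4 - 1 = -1*4 - 1 = -4 - 1 = -5)
1371*G((u(2, l) + X) + 6) + 742 = 1371*(-13 - ((-10 - 5) + 6)) + 742 = 1371*(-13 - (-15 + 6)) + 742 = 1371*(-13 - 1*(-9)) + 742 = 1371*(-13 + 9) + 742 = 1371*(-4) + 742 = -5484 + 742 = -4742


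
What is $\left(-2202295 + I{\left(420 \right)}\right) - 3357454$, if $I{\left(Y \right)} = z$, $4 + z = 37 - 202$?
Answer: $-5559918$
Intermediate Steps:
$z = -169$ ($z = -4 + \left(37 - 202\right) = -4 - 165 = -169$)
$I{\left(Y \right)} = -169$
$\left(-2202295 + I{\left(420 \right)}\right) - 3357454 = \left(-2202295 - 169\right) - 3357454 = -2202464 - 3357454 = -5559918$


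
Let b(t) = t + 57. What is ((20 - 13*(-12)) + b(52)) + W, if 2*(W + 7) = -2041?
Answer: -1485/2 ≈ -742.50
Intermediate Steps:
W = -2055/2 (W = -7 + (1/2)*(-2041) = -7 - 2041/2 = -2055/2 ≈ -1027.5)
b(t) = 57 + t
((20 - 13*(-12)) + b(52)) + W = ((20 - 13*(-12)) + (57 + 52)) - 2055/2 = ((20 + 156) + 109) - 2055/2 = (176 + 109) - 2055/2 = 285 - 2055/2 = -1485/2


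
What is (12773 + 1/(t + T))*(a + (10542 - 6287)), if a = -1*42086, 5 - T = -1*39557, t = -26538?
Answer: -6293396925543/13024 ≈ -4.8322e+8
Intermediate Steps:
T = 39562 (T = 5 - (-1)*39557 = 5 - 1*(-39557) = 5 + 39557 = 39562)
a = -42086
(12773 + 1/(t + T))*(a + (10542 - 6287)) = (12773 + 1/(-26538 + 39562))*(-42086 + (10542 - 6287)) = (12773 + 1/13024)*(-42086 + 4255) = (12773 + 1/13024)*(-37831) = (166355553/13024)*(-37831) = -6293396925543/13024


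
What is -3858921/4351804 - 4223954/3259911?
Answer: -30961558929047/14186493729444 ≈ -2.1825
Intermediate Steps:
-3858921/4351804 - 4223954/3259911 = -30961558929047/14186493729444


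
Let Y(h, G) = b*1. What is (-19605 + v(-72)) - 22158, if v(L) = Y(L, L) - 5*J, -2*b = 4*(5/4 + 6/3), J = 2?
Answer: -83559/2 ≈ -41780.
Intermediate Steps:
b = -13/2 (b = -2*(5/4 + 6/3) = -2*(5*(¼) + 6*(⅓)) = -2*(5/4 + 2) = -2*13/4 = -½*13 = -13/2 ≈ -6.5000)
Y(h, G) = -13/2 (Y(h, G) = -13/2*1 = -13/2)
v(L) = -33/2 (v(L) = -13/2 - 5*2 = -13/2 - 10 = -33/2)
(-19605 + v(-72)) - 22158 = (-19605 - 33/2) - 22158 = -39243/2 - 22158 = -83559/2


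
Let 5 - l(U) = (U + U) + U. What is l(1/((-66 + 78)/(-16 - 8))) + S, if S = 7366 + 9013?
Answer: 16390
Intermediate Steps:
l(U) = 5 - 3*U (l(U) = 5 - ((U + U) + U) = 5 - (2*U + U) = 5 - 3*U)
S = 16379
l(1/((-66 + 78)/(-16 - 8))) + S = (5 - 3*(-16 - 8)/(-66 + 78)) + 16379 = (5 - 3/(12/(-24))) + 16379 = (5 - 3/(12*(-1/24))) + 16379 = (5 - 3/(-1/2)) + 16379 = (5 - 3*(-2)) + 16379 = (5 + 6) + 16379 = 11 + 16379 = 16390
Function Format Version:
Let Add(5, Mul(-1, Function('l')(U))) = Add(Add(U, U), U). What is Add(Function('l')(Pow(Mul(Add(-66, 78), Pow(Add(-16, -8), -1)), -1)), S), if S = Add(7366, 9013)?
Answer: 16390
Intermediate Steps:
Function('l')(U) = Add(5, Mul(-3, U)) (Function('l')(U) = Add(5, Mul(-1, Add(Add(U, U), U))) = Add(5, Mul(-1, Add(Mul(2, U), U))) = Add(5, Mul(-1, Mul(3, U))) = Add(5, Mul(-3, U)))
S = 16379
Add(Function('l')(Pow(Mul(Add(-66, 78), Pow(Add(-16, -8), -1)), -1)), S) = Add(Add(5, Mul(-3, Pow(Mul(Add(-66, 78), Pow(Add(-16, -8), -1)), -1))), 16379) = Add(Add(5, Mul(-3, Pow(Mul(12, Pow(-24, -1)), -1))), 16379) = Add(Add(5, Mul(-3, Pow(Mul(12, Rational(-1, 24)), -1))), 16379) = Add(Add(5, Mul(-3, Pow(Rational(-1, 2), -1))), 16379) = Add(Add(5, Mul(-3, -2)), 16379) = Add(Add(5, 6), 16379) = Add(11, 16379) = 16390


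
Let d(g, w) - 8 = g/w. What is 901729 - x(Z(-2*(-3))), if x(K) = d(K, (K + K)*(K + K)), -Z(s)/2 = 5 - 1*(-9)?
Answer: 100992753/112 ≈ 9.0172e+5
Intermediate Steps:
d(g, w) = 8 + g/w
Z(s) = -28 (Z(s) = -2*(5 - 1*(-9)) = -2*(5 + 9) = -2*14 = -28)
x(K) = 8 + 1/(4*K) (x(K) = 8 + K/(((K + K)*(K + K))) = 8 + K/(((2*K)*(2*K))) = 8 + K/((4*K²)) = 8 + K*(1/(4*K²)) = 8 + 1/(4*K))
901729 - x(Z(-2*(-3))) = 901729 - (8 + (¼)/(-28)) = 901729 - (8 + (¼)*(-1/28)) = 901729 - (8 - 1/112) = 901729 - 1*895/112 = 901729 - 895/112 = 100992753/112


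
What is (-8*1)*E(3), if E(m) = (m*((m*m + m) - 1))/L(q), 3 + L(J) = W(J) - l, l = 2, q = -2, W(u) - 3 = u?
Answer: 66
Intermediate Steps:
W(u) = 3 + u
L(J) = -2 + J (L(J) = -3 + ((3 + J) - 1*2) = -3 + ((3 + J) - 2) = -3 + (1 + J) = -2 + J)
E(m) = -m*(-1 + m + m²)/4 (E(m) = (m*((m*m + m) - 1))/(-2 - 2) = (m*((m² + m) - 1))/(-4) = (m*((m + m²) - 1))*(-¼) = (m*(-1 + m + m²))*(-¼) = -m*(-1 + m + m²)/4)
(-8*1)*E(3) = (-8*1)*((¼)*3*(1 - 1*3 - 1*3²)) = -2*3*(1 - 3 - 1*9) = -2*3*(1 - 3 - 9) = -2*3*(-11) = -8*(-33/4) = 66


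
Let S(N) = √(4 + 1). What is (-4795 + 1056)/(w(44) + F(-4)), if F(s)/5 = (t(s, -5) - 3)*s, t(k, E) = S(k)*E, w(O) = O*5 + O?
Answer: -302859/13744 + 93475*√5/13744 ≈ -6.8279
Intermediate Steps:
w(O) = 6*O (w(O) = 5*O + O = 6*O)
S(N) = √5
t(k, E) = E*√5 (t(k, E) = √5*E = E*√5)
F(s) = 5*s*(-3 - 5*√5) (F(s) = 5*((-5*√5 - 3)*s) = 5*((-3 - 5*√5)*s) = 5*(s*(-3 - 5*√5)) = 5*s*(-3 - 5*√5))
(-4795 + 1056)/(w(44) + F(-4)) = (-4795 + 1056)/(6*44 - 5*(-4)*(3 + 5*√5)) = -3739/(264 + (60 + 100*√5)) = -3739/(324 + 100*√5)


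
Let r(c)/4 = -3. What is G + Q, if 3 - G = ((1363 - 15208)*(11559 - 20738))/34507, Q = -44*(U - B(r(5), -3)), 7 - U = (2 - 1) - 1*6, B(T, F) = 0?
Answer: -145199430/34507 ≈ -4207.8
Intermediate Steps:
r(c) = -12 (r(c) = 4*(-3) = -12)
U = 12 (U = 7 - ((2 - 1) - 1*6) = 7 - (1 - 6) = 7 - 1*(-5) = 7 + 5 = 12)
Q = -528 (Q = -44*(12 - 1*0) = -44*(12 + 0) = -44*12 = -528)
G = -126979734/34507 (G = 3 - (1363 - 15208)*(11559 - 20738)/34507 = 3 - (-13845*(-9179))/34507 = 3 - 127083255/34507 = -126979734/34507 ≈ -3679.8)
G + Q = -126979734/34507 - 528 = -145199430/34507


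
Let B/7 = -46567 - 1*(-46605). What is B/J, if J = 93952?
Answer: 133/46976 ≈ 0.0028312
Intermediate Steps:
B = 266 (B = 7*(-46567 - 1*(-46605)) = 7*(-46567 + 46605) = 7*38 = 266)
B/J = 266/93952 = 266*(1/93952) = 133/46976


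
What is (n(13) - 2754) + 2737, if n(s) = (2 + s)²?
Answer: 208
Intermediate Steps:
(n(13) - 2754) + 2737 = ((2 + 13)² - 2754) + 2737 = (15² - 2754) + 2737 = (225 - 2754) + 2737 = -2529 + 2737 = 208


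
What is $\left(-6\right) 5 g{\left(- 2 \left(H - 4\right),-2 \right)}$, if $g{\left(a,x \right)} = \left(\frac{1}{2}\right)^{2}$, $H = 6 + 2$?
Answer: $- \frac{15}{2} \approx -7.5$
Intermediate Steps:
$H = 8$
$g{\left(a,x \right)} = \frac{1}{4}$ ($g{\left(a,x \right)} = \left(\frac{1}{2}\right)^{2} = \frac{1}{4}$)
$\left(-6\right) 5 g{\left(- 2 \left(H - 4\right),-2 \right)} = \left(-6\right) 5 \cdot \frac{1}{4} = \left(-30\right) \frac{1}{4} = - \frac{15}{2}$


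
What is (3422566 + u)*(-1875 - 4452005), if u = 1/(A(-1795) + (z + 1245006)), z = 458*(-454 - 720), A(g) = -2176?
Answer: -5374455450450096460/352569 ≈ -1.5244e+13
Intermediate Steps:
z = -537692 (z = 458*(-1174) = -537692)
u = 1/705138 (u = 1/(-2176 + (-537692 + 1245006)) = 1/(-2176 + 707314) = 1/705138 ≈ 1.4182e-6)
(3422566 + u)*(-1875 - 4452005) = (3422566 + 1/705138)*(-1875 - 4452005) = (2413381344109/705138)*(-4453880) = -5374455450450096460/352569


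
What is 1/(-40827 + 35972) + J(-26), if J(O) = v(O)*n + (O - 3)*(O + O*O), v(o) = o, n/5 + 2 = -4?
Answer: -87729851/4855 ≈ -18070.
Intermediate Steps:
n = -30 (n = -10 + 5*(-4) = -10 - 20 = -30)
J(O) = -30*O + (-3 + O)*(O + O²) (J(O) = O*(-30) + (O - 3)*(O + O*O) = -30*O + (-3 + O)*(O + O²))
1/(-40827 + 35972) + J(-26) = 1/(-40827 + 35972) - 26*(-33 + (-26)² - 2*(-26)) = 1/(-4855) - 26*(-33 + 676 + 52) = -1/4855 - 26*695 = -1/4855 - 18070 = -87729851/4855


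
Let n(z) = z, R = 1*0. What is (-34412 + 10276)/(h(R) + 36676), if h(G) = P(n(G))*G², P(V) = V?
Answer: -6034/9169 ≈ -0.65809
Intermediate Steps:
R = 0
h(G) = G³ (h(G) = G*G² = G³)
(-34412 + 10276)/(h(R) + 36676) = (-34412 + 10276)/(0³ + 36676) = -24136/(0 + 36676) = -24136/36676 = -24136*1/36676 = -6034/9169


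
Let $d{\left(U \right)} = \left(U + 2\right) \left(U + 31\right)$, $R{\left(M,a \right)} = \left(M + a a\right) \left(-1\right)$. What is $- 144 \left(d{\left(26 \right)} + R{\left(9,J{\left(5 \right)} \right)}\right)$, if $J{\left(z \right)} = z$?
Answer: $-224928$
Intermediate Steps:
$R{\left(M,a \right)} = - M - a^{2}$ ($R{\left(M,a \right)} = \left(M + a^{2}\right) \left(-1\right) = - M - a^{2}$)
$d{\left(U \right)} = \left(2 + U\right) \left(31 + U\right)$
$- 144 \left(d{\left(26 \right)} + R{\left(9,J{\left(5 \right)} \right)}\right) = - 144 \left(\left(62 + 26^{2} + 33 \cdot 26\right) - 34\right) = - 144 \left(\left(62 + 676 + 858\right) - 34\right) = - 144 \left(1596 - 34\right) = \left(-144\right) 1562 = -224928$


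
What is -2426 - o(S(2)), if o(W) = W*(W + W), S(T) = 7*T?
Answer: -2818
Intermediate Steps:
o(W) = 2*W² (o(W) = W*(2*W) = 2*W²)
-2426 - o(S(2)) = -2426 - 2*(7*2)² = -2426 - 2*14² = -2426 - 2*196 = -2426 - 1*392 = -2426 - 392 = -2818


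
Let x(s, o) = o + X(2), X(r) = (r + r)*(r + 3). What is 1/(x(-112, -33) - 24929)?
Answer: -1/24942 ≈ -4.0093e-5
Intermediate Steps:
X(r) = 2*r*(3 + r) (X(r) = (2*r)*(3 + r) = 2*r*(3 + r))
x(s, o) = 20 + o (x(s, o) = o + 2*2*(3 + 2) = o + 2*2*5 = o + 20 = 20 + o)
1/(x(-112, -33) - 24929) = 1/((20 - 33) - 24929) = 1/(-13 - 24929) = 1/(-24942) = -1/24942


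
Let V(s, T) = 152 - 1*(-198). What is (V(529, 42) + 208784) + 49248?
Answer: 258382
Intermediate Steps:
V(s, T) = 350 (V(s, T) = 152 + 198 = 350)
(V(529, 42) + 208784) + 49248 = (350 + 208784) + 49248 = 209134 + 49248 = 258382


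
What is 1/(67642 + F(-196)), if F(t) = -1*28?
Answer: 1/67614 ≈ 1.4790e-5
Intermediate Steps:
F(t) = -28
1/(67642 + F(-196)) = 1/(67642 - 28) = 1/67614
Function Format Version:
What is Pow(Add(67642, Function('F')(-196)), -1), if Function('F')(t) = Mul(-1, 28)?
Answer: Rational(1, 67614) ≈ 1.4790e-5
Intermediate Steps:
Function('F')(t) = -28
Pow(Add(67642, Function('F')(-196)), -1) = Pow(Add(67642, -28), -1) = Pow(67614, -1) = Rational(1, 67614)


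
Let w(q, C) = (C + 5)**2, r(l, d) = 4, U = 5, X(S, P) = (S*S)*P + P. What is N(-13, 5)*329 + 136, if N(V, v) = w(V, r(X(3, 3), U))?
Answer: 26785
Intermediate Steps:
X(S, P) = P + P*S**2 (X(S, P) = S**2*P + P = P*S**2 + P = P + P*S**2)
w(q, C) = (5 + C)**2
N(V, v) = 81 (N(V, v) = (5 + 4)**2 = 9**2 = 81)
N(-13, 5)*329 + 136 = 81*329 + 136 = 26649 + 136 = 26785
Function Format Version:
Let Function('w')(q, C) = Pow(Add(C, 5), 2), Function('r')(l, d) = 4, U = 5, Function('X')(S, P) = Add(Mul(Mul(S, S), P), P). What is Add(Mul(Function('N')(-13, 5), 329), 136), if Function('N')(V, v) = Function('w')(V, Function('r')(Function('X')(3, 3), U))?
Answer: 26785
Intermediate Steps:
Function('X')(S, P) = Add(P, Mul(P, Pow(S, 2))) (Function('X')(S, P) = Add(Mul(Pow(S, 2), P), P) = Add(Mul(P, Pow(S, 2)), P) = Add(P, Mul(P, Pow(S, 2))))
Function('w')(q, C) = Pow(Add(5, C), 2)
Function('N')(V, v) = 81 (Function('N')(V, v) = Pow(Add(5, 4), 2) = Pow(9, 2) = 81)
Add(Mul(Function('N')(-13, 5), 329), 136) = Add(Mul(81, 329), 136) = Add(26649, 136) = 26785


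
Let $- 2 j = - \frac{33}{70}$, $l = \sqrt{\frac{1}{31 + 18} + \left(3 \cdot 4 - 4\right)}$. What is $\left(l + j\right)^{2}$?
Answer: $\frac{158289}{19600} + \frac{33 \sqrt{393}}{490} \approx 9.4111$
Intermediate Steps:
$l = \frac{\sqrt{393}}{7}$ ($l = \sqrt{\frac{1}{49} + \left(12 - 4\right)} = \sqrt{\frac{1}{49} + 8} = \sqrt{\frac{393}{49}} = \frac{\sqrt{393}}{7} \approx 2.832$)
$j = \frac{33}{140}$ ($j = - \frac{\left(-33\right) \frac{1}{70}}{2} = \left(- \frac{1}{2}\right) \left(- \frac{33}{70}\right) = \frac{33}{140} \approx 0.23571$)
$\left(l + j\right)^{2} = \left(\frac{\sqrt{393}}{7} + \frac{33}{140}\right)^{2} = \left(\frac{33}{140} + \frac{\sqrt{393}}{7}\right)^{2}$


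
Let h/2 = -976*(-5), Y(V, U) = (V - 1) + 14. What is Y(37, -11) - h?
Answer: -9710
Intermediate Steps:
Y(V, U) = 13 + V (Y(V, U) = (-1 + V) + 14 = 13 + V)
h = 9760 (h = 2*(-976*(-5)) = 2*4880 = 9760)
Y(37, -11) - h = (13 + 37) - 1*9760 = 50 - 9760 = -9710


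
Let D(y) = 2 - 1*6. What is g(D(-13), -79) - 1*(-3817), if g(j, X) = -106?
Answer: 3711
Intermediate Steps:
D(y) = -4 (D(y) = 2 - 6 = -4)
g(D(-13), -79) - 1*(-3817) = -106 - 1*(-3817) = -106 + 3817 = 3711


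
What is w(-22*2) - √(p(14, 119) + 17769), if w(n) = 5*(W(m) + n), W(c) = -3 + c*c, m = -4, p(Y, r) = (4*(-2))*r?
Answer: -155 - √16817 ≈ -284.68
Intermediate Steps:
p(Y, r) = -8*r
W(c) = -3 + c²
w(n) = 65 + 5*n (w(n) = 5*((-3 + (-4)²) + n) = 5*((-3 + 16) + n) = 5*(13 + n) = 65 + 5*n)
w(-22*2) - √(p(14, 119) + 17769) = (65 + 5*(-22*2)) - √(-8*119 + 17769) = (65 + 5*(-44)) - √(-952 + 17769) = (65 - 220) - √16817 = -155 - √16817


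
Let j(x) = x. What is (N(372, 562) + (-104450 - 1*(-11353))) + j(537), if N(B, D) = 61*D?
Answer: -58278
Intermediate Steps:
(N(372, 562) + (-104450 - 1*(-11353))) + j(537) = (61*562 + (-104450 - 1*(-11353))) + 537 = (34282 + (-104450 + 11353)) + 537 = (34282 - 93097) + 537 = -58815 + 537 = -58278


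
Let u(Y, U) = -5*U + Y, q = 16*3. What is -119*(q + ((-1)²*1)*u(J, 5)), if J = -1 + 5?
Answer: -3213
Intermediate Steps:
J = 4
q = 48
u(Y, U) = Y - 5*U
-119*(q + ((-1)²*1)*u(J, 5)) = -119*(48 + ((-1)²*1)*(4 - 5*5)) = -119*(48 + (1*1)*(4 - 25)) = -119*(48 + 1*(-21)) = -119*(48 - 21) = -119*27 = -3213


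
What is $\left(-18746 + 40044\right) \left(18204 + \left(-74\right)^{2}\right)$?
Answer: $504336640$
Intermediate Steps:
$\left(-18746 + 40044\right) \left(18204 + \left(-74\right)^{2}\right) = 21298 \left(18204 + 5476\right) = 21298 \cdot 23680 = 504336640$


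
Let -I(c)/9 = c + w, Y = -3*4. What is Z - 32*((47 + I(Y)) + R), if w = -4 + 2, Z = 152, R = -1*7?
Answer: -5160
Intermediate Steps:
R = -7
Y = -12
w = -2
I(c) = 18 - 9*c (I(c) = -9*(c - 2) = -9*(-2 + c) = 18 - 9*c)
Z - 32*((47 + I(Y)) + R) = 152 - 32*((47 + (18 - 9*(-12))) - 7) = 152 - 32*((47 + (18 + 108)) - 7) = 152 - 32*((47 + 126) - 7) = 152 - 32*(173 - 7) = 152 - 32*166 = 152 - 5312 = -5160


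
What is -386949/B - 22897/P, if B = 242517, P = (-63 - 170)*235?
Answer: -5211493582/4426339445 ≈ -1.1774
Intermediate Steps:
P = -54755 (P = -233*235 = -54755)
-386949/B - 22897/P = -386949/242517 - 22897/(-54755) = -386949*1/242517 - 22897*(-1/54755) = -128983/80839 + 22897/54755 = -5211493582/4426339445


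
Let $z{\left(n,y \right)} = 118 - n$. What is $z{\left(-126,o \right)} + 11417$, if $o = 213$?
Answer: $11661$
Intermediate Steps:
$z{\left(-126,o \right)} + 11417 = \left(118 - -126\right) + 11417 = \left(118 + 126\right) + 11417 = 244 + 11417 = 11661$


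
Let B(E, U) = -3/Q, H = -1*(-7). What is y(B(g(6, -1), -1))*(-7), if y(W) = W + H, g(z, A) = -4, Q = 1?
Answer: -28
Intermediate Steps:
H = 7
B(E, U) = -3 (B(E, U) = -3/1 = -3*1 = -3)
y(W) = 7 + W (y(W) = W + 7 = 7 + W)
y(B(g(6, -1), -1))*(-7) = (7 - 3)*(-7) = 4*(-7) = -28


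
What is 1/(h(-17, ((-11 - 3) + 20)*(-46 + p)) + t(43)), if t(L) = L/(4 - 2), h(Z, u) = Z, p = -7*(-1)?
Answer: 2/9 ≈ 0.22222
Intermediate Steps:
p = 7
t(L) = L/2
1/(h(-17, ((-11 - 3) + 20)*(-46 + p)) + t(43)) = 1/(-17 + (½)*43) = 1/(-17 + 43/2) = 1/(9/2) = 2/9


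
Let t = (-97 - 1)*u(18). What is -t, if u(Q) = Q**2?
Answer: 31752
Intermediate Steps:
t = -31752 (t = (-97 - 1)*18**2 = -98*324 = -31752)
-t = -1*(-31752) = 31752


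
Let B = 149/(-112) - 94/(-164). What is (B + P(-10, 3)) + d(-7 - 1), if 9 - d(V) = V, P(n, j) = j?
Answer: 88363/4592 ≈ 19.243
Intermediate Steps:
B = -3477/4592 (B = 149*(-1/112) - 94*(-1/164) = -149/112 + 47/82 = -3477/4592 ≈ -0.75719)
d(V) = 9 - V
(B + P(-10, 3)) + d(-7 - 1) = (-3477/4592 + 3) + (9 - (-7 - 1)) = 10299/4592 + (9 - 1*(-8)) = 10299/4592 + (9 + 8) = 10299/4592 + 17 = 88363/4592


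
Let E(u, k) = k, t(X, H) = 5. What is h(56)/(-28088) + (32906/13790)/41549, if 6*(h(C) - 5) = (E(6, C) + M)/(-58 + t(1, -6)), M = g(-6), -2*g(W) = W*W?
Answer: -18603723638/159927371698395 ≈ -0.00011633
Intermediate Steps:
g(W) = -W**2/2 (g(W) = -W*W/2 = -W**2/2)
M = -18 (M = -1/2*(-6)**2 = -1/2*36 = -18)
h(C) = 268/53 - C/318 (h(C) = 5 + ((C - 18)/(-58 + 5))/6 = 5 + ((-18 + C)/(-53))/6 = 5 + ((-18 + C)*(-1/53))/6 = 5 + (18/53 - C/53)/6 = 5 + (3/53 - C/318) = 268/53 - C/318)
h(56)/(-28088) + (32906/13790)/41549 = (268/53 - 1/318*56)/(-28088) + (32906/13790)/41549 = (268/53 - 28/159)*(-1/28088) + (32906*(1/13790))*(1/41549) = (776/159)*(-1/28088) + (16453/6895)*(1/41549) = -97/558249 + 16453/286480355 = -18603723638/159927371698395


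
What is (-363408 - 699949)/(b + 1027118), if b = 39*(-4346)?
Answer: -18023/14536 ≈ -1.2399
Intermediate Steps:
b = -169494
(-363408 - 699949)/(b + 1027118) = (-363408 - 699949)/(-169494 + 1027118) = -1063357/857624 = -1063357*1/857624 = -18023/14536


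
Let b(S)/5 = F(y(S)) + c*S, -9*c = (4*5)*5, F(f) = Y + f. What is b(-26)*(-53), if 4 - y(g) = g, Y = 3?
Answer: -767705/9 ≈ -85301.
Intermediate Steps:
y(g) = 4 - g
F(f) = 3 + f
c = -100/9 (c = -4*5*5/9 = -20*5/9 = -⅑*100 = -100/9 ≈ -11.111)
b(S) = 35 - 545*S/9 (b(S) = 5*((3 + (4 - S)) - 100*S/9) = 5*((7 - S) - 100*S/9) = 5*(7 - 109*S/9) = 35 - 545*S/9)
b(-26)*(-53) = (35 - 545/9*(-26))*(-53) = (35 + 14170/9)*(-53) = (14485/9)*(-53) = -767705/9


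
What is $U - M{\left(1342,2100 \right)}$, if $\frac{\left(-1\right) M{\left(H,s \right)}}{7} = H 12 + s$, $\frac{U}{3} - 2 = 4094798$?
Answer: $12411828$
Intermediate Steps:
$U = 12284400$ ($U = 6 + 3 \cdot 4094798 = 6 + 12284394 = 12284400$)
$M{\left(H,s \right)} = - 84 H - 7 s$ ($M{\left(H,s \right)} = - 7 \left(H 12 + s\right) = - 7 \left(12 H + s\right) = - 7 \left(s + 12 H\right) = - 84 H - 7 s$)
$U - M{\left(1342,2100 \right)} = 12284400 - \left(\left(-84\right) 1342 - 14700\right) = 12284400 - \left(-112728 - 14700\right) = 12284400 - -127428 = 12284400 + 127428 = 12411828$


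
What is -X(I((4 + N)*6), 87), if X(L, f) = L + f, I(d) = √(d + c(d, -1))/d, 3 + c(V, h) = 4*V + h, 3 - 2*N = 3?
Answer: -87 - √29/12 ≈ -87.449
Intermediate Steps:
N = 0 (N = 3/2 - ½*3 = 3/2 - 3/2 = 0)
c(V, h) = -3 + h + 4*V (c(V, h) = -3 + (4*V + h) = -3 + (h + 4*V) = -3 + h + 4*V)
I(d) = √(-4 + 5*d)/d (I(d) = √(d + (-3 - 1 + 4*d))/d = √(d + (-4 + 4*d))/d = √(-4 + 5*d)/d)
-X(I((4 + N)*6), 87) = -(√(-4 + 5*((4 + 0)*6))/(((4 + 0)*6)) + 87) = -(√(-4 + 5*(4*6))/((4*6)) + 87) = -(√(-4 + 5*24)/24 + 87) = -(√(-4 + 120)/24 + 87) = -(√116/24 + 87) = -((2*√29)/24 + 87) = -(√29/12 + 87) = -(87 + √29/12) = -87 - √29/12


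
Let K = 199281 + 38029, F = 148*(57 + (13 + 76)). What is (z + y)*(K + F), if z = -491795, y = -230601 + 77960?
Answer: -166856080248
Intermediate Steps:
y = -152641
F = 21608 (F = 148*(57 + 89) = 148*146 = 21608)
K = 237310
(z + y)*(K + F) = (-491795 - 152641)*(237310 + 21608) = -644436*258918 = -166856080248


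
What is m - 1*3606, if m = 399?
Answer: -3207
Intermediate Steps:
m - 1*3606 = 399 - 1*3606 = 399 - 3606 = -3207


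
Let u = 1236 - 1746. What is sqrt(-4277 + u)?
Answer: I*sqrt(4787) ≈ 69.188*I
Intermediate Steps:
u = -510
sqrt(-4277 + u) = sqrt(-4277 - 510) = sqrt(-4787) = I*sqrt(4787)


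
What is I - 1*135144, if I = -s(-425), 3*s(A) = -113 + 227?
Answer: -135182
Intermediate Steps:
s(A) = 38 (s(A) = (-113 + 227)/3 = (⅓)*114 = 38)
I = -38 (I = -1*38 = -38)
I - 1*135144 = -38 - 1*135144 = -38 - 135144 = -135182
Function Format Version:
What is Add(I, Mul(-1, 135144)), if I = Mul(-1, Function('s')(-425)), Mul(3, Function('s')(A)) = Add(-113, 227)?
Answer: -135182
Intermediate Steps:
Function('s')(A) = 38 (Function('s')(A) = Mul(Rational(1, 3), Add(-113, 227)) = Mul(Rational(1, 3), 114) = 38)
I = -38 (I = Mul(-1, 38) = -38)
Add(I, Mul(-1, 135144)) = Add(-38, Mul(-1, 135144)) = Add(-38, -135144) = -135182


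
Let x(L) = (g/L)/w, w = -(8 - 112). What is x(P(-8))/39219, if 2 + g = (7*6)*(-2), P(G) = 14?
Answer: -43/28551432 ≈ -1.5061e-6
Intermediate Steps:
w = 104 (w = -1*(-104) = 104)
g = -86 (g = -2 + (7*6)*(-2) = -2 + 42*(-2) = -2 - 84 = -86)
x(L) = -43/(52*L) (x(L) = -86/L/104 = -86/L*(1/104) = -43/(52*L))
x(P(-8))/39219 = -43/52/14/39219 = -43/52*1/14*(1/39219) = -43/728*1/39219 = -43/28551432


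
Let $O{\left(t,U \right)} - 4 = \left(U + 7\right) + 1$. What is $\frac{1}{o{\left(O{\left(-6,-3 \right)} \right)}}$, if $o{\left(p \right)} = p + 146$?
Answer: $\frac{1}{155} \approx 0.0064516$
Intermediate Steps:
$O{\left(t,U \right)} = 12 + U$ ($O{\left(t,U \right)} = 4 + \left(\left(U + 7\right) + 1\right) = 4 + \left(\left(7 + U\right) + 1\right) = 4 + \left(8 + U\right) = 12 + U$)
$o{\left(p \right)} = 146 + p$
$\frac{1}{o{\left(O{\left(-6,-3 \right)} \right)}} = \frac{1}{146 + \left(12 - 3\right)} = \frac{1}{146 + 9} = \frac{1}{155}$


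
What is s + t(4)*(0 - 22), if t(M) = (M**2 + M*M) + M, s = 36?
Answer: -756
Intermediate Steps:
t(M) = M + 2*M**2 (t(M) = (M**2 + M**2) + M = 2*M**2 + M = M + 2*M**2)
s + t(4)*(0 - 22) = 36 + (4*(1 + 2*4))*(0 - 22) = 36 + (4*(1 + 8))*(-22) = 36 + (4*9)*(-22) = 36 + 36*(-22) = 36 - 792 = -756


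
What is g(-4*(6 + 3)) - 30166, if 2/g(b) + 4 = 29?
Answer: -754148/25 ≈ -30166.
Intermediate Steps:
g(b) = 2/25 (g(b) = 2/(-4 + 29) = 2/25)
g(-4*(6 + 3)) - 30166 = 2/25 - 30166 = -754148/25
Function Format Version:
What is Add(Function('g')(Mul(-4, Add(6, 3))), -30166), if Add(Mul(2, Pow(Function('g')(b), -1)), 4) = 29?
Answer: Rational(-754148, 25) ≈ -30166.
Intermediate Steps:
Function('g')(b) = Rational(2, 25) (Function('g')(b) = Mul(2, Pow(Add(-4, 29), -1)) = Mul(2, Pow(25, -1)) = Mul(2, Rational(1, 25)) = Rational(2, 25))
Add(Function('g')(Mul(-4, Add(6, 3))), -30166) = Add(Rational(2, 25), -30166) = Rational(-754148, 25)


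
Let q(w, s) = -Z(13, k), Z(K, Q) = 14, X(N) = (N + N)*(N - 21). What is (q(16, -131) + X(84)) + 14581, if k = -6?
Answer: 25151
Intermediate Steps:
X(N) = 2*N*(-21 + N) (X(N) = (2*N)*(-21 + N) = 2*N*(-21 + N))
q(w, s) = -14 (q(w, s) = -1*14 = -14)
(q(16, -131) + X(84)) + 14581 = (-14 + 2*84*(-21 + 84)) + 14581 = (-14 + 2*84*63) + 14581 = (-14 + 10584) + 14581 = 10570 + 14581 = 25151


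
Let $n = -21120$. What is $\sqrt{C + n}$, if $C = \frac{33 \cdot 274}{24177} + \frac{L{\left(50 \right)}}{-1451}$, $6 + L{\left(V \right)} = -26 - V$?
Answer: $\frac{2 i \sqrt{721975077977688038}}{11693609} \approx 145.33 i$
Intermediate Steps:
$L{\left(V \right)} = -32 - V$ ($L{\left(V \right)} = -6 - \left(26 + V\right) = -32 - V$)
$C = \frac{5034152}{11693609}$ ($C = \frac{33 \cdot 274}{24177} + \frac{-32 - 50}{-1451} = 9042 \cdot \frac{1}{24177} + \left(-32 - 50\right) \left(- \frac{1}{1451}\right) = \frac{3014}{8059} - - \frac{82}{1451} = \frac{3014}{8059} + \frac{82}{1451} = \frac{5034152}{11693609} \approx 0.4305$)
$\sqrt{C + n} = \sqrt{\frac{5034152}{11693609} - 21120} = \sqrt{- \frac{246963987928}{11693609}} = \frac{2 i \sqrt{721975077977688038}}{11693609}$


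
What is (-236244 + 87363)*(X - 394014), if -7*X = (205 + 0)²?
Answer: 416885112363/7 ≈ 5.9555e+10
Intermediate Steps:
X = -42025/7 (X = -(205 + 0)²/7 = -⅐*205² = -⅐*42025 = -42025/7 ≈ -6003.6)
(-236244 + 87363)*(X - 394014) = (-236244 + 87363)*(-42025/7 - 394014) = -148881*(-2800123/7) = 416885112363/7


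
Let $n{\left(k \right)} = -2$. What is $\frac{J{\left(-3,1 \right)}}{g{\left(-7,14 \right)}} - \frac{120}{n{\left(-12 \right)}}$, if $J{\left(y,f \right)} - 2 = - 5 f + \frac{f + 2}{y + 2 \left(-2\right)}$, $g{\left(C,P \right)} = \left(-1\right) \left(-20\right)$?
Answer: $\frac{2094}{35} \approx 59.829$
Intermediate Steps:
$g{\left(C,P \right)} = 20$
$J{\left(y,f \right)} = 2 - 5 f + \frac{2 + f}{-4 + y}$ ($J{\left(y,f \right)} = 2 - \left(5 f - \frac{f + 2}{y + 2 \left(-2\right)}\right) = 2 - \left(5 f - \frac{2 + f}{y - 4}\right) = 2 - \left(5 f - \frac{2 + f}{-4 + y}\right) = 2 - 5 f + \frac{2 + f}{-4 + y}$)
$\frac{J{\left(-3,1 \right)}}{g{\left(-7,14 \right)}} - \frac{120}{n{\left(-12 \right)}} = \frac{\frac{1}{-4 - 3} \left(-6 + 2 \left(-3\right) + 21 \cdot 1 - 5 \left(-3\right)\right)}{20} - \frac{120}{-2} = \frac{-6 - 6 + 21 + 15}{-7} \cdot \frac{1}{20} - -60 = \left(- \frac{1}{7}\right) 24 \cdot \frac{1}{20} + 60 = \left(- \frac{24}{7}\right) \frac{1}{20} + 60 = - \frac{6}{35} + 60 = \frac{2094}{35}$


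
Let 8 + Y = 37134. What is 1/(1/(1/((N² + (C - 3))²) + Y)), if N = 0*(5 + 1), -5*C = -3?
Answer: 5346169/144 ≈ 37126.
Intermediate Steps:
C = ⅗ (C = -⅕*(-3) = ⅗ ≈ 0.60000)
Y = 37126 (Y = -8 + 37134 = 37126)
N = 0 (N = 0*6 = 0)
1/(1/(1/((N² + (C - 3))²) + Y)) = 1/(1/(1/((0² + (⅗ - 3))²) + 37126)) = 1/(1/(1/((0 - 12/5)²) + 37126)) = 1/(1/(1/((-12/5)²) + 37126)) = 1/(1/(1/(144/25) + 37126)) = 1/(1/(25/144 + 37126)) = 1/(1/(5346169/144)) = 1/(144/5346169) = 5346169/144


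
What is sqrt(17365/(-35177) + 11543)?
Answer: 11*sqrt(118040855802)/35177 ≈ 107.44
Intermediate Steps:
sqrt(17365/(-35177) + 11543) = sqrt(17365*(-1/35177) + 11543) = sqrt(-17365/35177 + 11543) = sqrt(406030746/35177) = 11*sqrt(118040855802)/35177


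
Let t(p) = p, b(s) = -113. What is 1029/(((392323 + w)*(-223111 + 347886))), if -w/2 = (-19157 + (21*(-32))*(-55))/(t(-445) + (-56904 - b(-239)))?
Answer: 4206846/200130497958025 ≈ 2.1021e-8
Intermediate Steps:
w = 17803/28618 (w = -2*(-19157 + (21*(-32))*(-55))/(-445 + (-56904 - 1*(-113))) = -2*(-19157 - 672*(-55))/(-445 + (-56904 + 113)) = -2*(-19157 + 36960)/(-445 - 56791) = -35606/(-57236) = -35606*(-1)/57236 = -2*(-17803/57236) = 17803/28618 ≈ 0.62209)
1029/(((392323 + w)*(-223111 + 347886))) = 1029/(((392323 + 17803/28618)*(-223111 + 347886))) = 1029/(((11227517417/28618)*124775)) = 1029/(1400913485706175/28618) = 1029*(28618/1400913485706175) = 4206846/200130497958025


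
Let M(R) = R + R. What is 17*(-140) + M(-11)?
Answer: -2402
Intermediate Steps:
M(R) = 2*R
17*(-140) + M(-11) = 17*(-140) + 2*(-11) = -2380 - 22 = -2402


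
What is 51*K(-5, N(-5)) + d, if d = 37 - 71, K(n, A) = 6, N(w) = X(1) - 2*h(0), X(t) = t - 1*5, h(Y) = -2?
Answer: 272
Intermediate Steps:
X(t) = -5 + t (X(t) = t - 5 = -5 + t)
N(w) = 0 (N(w) = (-5 + 1) - 2*(-2) = -4 + 4 = 0)
d = -34
51*K(-5, N(-5)) + d = 51*6 - 34 = 306 - 34 = 272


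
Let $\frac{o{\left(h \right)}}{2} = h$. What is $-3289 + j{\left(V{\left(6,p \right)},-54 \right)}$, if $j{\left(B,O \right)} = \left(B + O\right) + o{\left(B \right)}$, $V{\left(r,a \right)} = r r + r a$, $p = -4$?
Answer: $-3307$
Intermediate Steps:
$V{\left(r,a \right)} = r^{2} + a r$
$o{\left(h \right)} = 2 h$
$j{\left(B,O \right)} = O + 3 B$ ($j{\left(B,O \right)} = \left(B + O\right) + 2 B = O + 3 B$)
$-3289 + j{\left(V{\left(6,p \right)},-54 \right)} = -3289 - \left(54 - 3 \cdot 6 \left(-4 + 6\right)\right) = -3289 - \left(54 - 3 \cdot 6 \cdot 2\right) = -3289 + \left(-54 + 3 \cdot 12\right) = -3289 + \left(-54 + 36\right) = -3289 - 18 = -3307$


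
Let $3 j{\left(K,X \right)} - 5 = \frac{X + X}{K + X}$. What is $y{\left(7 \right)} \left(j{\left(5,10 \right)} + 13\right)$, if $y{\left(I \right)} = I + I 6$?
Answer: $\frac{6664}{9} \approx 740.44$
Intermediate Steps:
$j{\left(K,X \right)} = \frac{5}{3} + \frac{2 X}{3 \left(K + X\right)}$ ($j{\left(K,X \right)} = \frac{5}{3} + \frac{\left(X + X\right) \frac{1}{K + X}}{3} = \frac{5}{3} + \frac{2 X \frac{1}{K + X}}{3} = \frac{5}{3} + \frac{2 X}{3 \left(K + X\right)}$)
$y{\left(I \right)} = 7 I$ ($y{\left(I \right)} = I + 6 I = 7 I$)
$y{\left(7 \right)} \left(j{\left(5,10 \right)} + 13\right) = 7 \cdot 7 \left(\frac{5 \cdot 5 + 7 \cdot 10}{3 \left(5 + 10\right)} + 13\right) = 49 \left(\frac{25 + 70}{3 \cdot 15} + 13\right) = 49 \left(\frac{1}{3} \cdot \frac{1}{15} \cdot 95 + 13\right) = 49 \left(\frac{19}{9} + 13\right) = 49 \cdot \frac{136}{9} = \frac{6664}{9}$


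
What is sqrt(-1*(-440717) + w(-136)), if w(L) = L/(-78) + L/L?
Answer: sqrt(670334730)/39 ≈ 663.87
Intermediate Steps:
w(L) = 1 - L/78 (w(L) = L*(-1/78) + 1 = -L/78 + 1 = 1 - L/78)
sqrt(-1*(-440717) + w(-136)) = sqrt(-1*(-440717) + (1 - 1/78*(-136))) = sqrt(440717 + (1 + 68/39)) = sqrt(440717 + 107/39) = sqrt(17188070/39) = sqrt(670334730)/39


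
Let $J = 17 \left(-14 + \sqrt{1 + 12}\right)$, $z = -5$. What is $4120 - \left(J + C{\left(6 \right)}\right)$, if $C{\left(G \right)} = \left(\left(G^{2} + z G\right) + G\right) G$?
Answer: $4286 - 17 \sqrt{13} \approx 4224.7$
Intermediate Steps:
$J = -238 + 17 \sqrt{13}$ ($J = 17 \left(-14 + \sqrt{13}\right) = -238 + 17 \sqrt{13} \approx -176.71$)
$C{\left(G \right)} = G \left(G^{2} - 4 G\right)$ ($C{\left(G \right)} = \left(\left(G^{2} - 5 G\right) + G\right) G = \left(G^{2} - 4 G\right) G = G \left(G^{2} - 4 G\right)$)
$4120 - \left(J + C{\left(6 \right)}\right) = 4120 - \left(\left(-238 + 17 \sqrt{13}\right) + 6^{2} \left(-4 + 6\right)\right) = 4120 - \left(\left(-238 + 17 \sqrt{13}\right) + 36 \cdot 2\right) = 4120 - \left(\left(-238 + 17 \sqrt{13}\right) + 72\right) = 4120 - \left(-166 + 17 \sqrt{13}\right) = 4120 + \left(166 - 17 \sqrt{13}\right) = 4286 - 17 \sqrt{13}$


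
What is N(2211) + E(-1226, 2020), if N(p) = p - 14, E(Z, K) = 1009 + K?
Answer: 5226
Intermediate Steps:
N(p) = -14 + p
N(2211) + E(-1226, 2020) = (-14 + 2211) + (1009 + 2020) = 2197 + 3029 = 5226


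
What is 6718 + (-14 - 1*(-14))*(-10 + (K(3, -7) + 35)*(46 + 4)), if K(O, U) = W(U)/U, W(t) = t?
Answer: 6718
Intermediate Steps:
K(O, U) = 1 (K(O, U) = U/U = 1)
6718 + (-14 - 1*(-14))*(-10 + (K(3, -7) + 35)*(46 + 4)) = 6718 + (-14 - 1*(-14))*(-10 + (1 + 35)*(46 + 4)) = 6718 + (-14 + 14)*(-10 + 36*50) = 6718 + 0*(-10 + 1800) = 6718 + 0*1790 = 6718 + 0 = 6718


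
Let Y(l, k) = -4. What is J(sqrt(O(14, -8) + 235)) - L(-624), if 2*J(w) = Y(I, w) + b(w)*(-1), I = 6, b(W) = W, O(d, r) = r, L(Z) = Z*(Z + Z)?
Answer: -778754 - sqrt(227)/2 ≈ -7.7876e+5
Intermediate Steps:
L(Z) = 2*Z**2 (L(Z) = Z*(2*Z) = 2*Z**2)
J(w) = -2 - w/2 (J(w) = (-4 + w*(-1))/2 = (-4 - w)/2 = -2 - w/2)
J(sqrt(O(14, -8) + 235)) - L(-624) = (-2 - sqrt(-8 + 235)/2) - 2*(-624)**2 = (-2 - sqrt(227)/2) - 2*389376 = (-2 - sqrt(227)/2) - 1*778752 = (-2 - sqrt(227)/2) - 778752 = -778754 - sqrt(227)/2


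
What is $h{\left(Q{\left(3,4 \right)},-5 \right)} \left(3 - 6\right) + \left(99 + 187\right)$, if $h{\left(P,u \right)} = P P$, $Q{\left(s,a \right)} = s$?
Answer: $259$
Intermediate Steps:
$h{\left(P,u \right)} = P^{2}$
$h{\left(Q{\left(3,4 \right)},-5 \right)} \left(3 - 6\right) + \left(99 + 187\right) = 3^{2} \left(3 - 6\right) + \left(99 + 187\right) = 9 \left(-3\right) + 286 = -27 + 286 = 259$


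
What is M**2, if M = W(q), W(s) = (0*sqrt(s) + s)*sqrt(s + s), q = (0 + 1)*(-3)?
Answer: -54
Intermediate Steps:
q = -3 (q = 1*(-3) = -3)
W(s) = sqrt(2)*s**(3/2) (W(s) = (0 + s)*sqrt(2*s) = s*(sqrt(2)*sqrt(s)) = sqrt(2)*s**(3/2))
M = -3*I*sqrt(6) (M = sqrt(2)*(-3)**(3/2) = sqrt(2)*(-3*I*sqrt(3)) = -3*I*sqrt(6) ≈ -7.3485*I)
M**2 = (-3*I*sqrt(6))**2 = -54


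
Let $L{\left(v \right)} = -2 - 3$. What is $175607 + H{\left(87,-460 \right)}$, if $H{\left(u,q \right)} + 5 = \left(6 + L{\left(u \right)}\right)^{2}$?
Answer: $175603$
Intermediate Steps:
$L{\left(v \right)} = -5$ ($L{\left(v \right)} = -2 - 3 = -5$)
$H{\left(u,q \right)} = -4$ ($H{\left(u,q \right)} = -5 + \left(6 - 5\right)^{2} = -5 + 1^{2} = -5 + 1 = -4$)
$175607 + H{\left(87,-460 \right)} = 175607 - 4 = 175603$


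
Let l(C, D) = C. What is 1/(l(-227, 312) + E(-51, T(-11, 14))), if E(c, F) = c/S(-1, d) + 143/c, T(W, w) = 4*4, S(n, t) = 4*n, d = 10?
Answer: -204/44279 ≈ -0.0046071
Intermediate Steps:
T(W, w) = 16
E(c, F) = 143/c - c/4 (E(c, F) = c/((4*(-1))) + 143/c = c/(-4) + 143/c = c*(-¼) + 143/c = -c/4 + 143/c = 143/c - c/4)
1/(l(-227, 312) + E(-51, T(-11, 14))) = 1/(-227 + (143/(-51) - ¼*(-51))) = 1/(-227 + (143*(-1/51) + 51/4)) = 1/(-227 + (-143/51 + 51/4)) = 1/(-227 + 2029/204) = 1/(-44279/204) = -204/44279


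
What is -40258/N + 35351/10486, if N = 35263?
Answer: 824436925/369767818 ≈ 2.2296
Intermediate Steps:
-40258/N + 35351/10486 = -40258/35263 + 35351/10486 = 824436925/369767818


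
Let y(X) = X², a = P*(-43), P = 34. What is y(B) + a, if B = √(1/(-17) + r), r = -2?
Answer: -24889/17 ≈ -1464.1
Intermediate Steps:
B = I*√595/17 (B = √(1/(-17) - 2) = √(-1/17 - 2) = √(-35/17) = I*√595/17 ≈ 1.4349*I)
a = -1462 (a = 34*(-43) = -1462)
y(B) + a = (I*√595/17)² - 1462 = -35/17 - 1462 = -24889/17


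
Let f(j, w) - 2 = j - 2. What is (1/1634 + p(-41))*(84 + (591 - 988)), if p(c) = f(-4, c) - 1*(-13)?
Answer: -4603291/1634 ≈ -2817.2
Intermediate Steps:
f(j, w) = j (f(j, w) = 2 + (j - 2) = 2 + (-2 + j) = j)
p(c) = 9 (p(c) = -4 - 1*(-13) = -4 + 13 = 9)
(1/1634 + p(-41))*(84 + (591 - 988)) = (1/1634 + 9)*(84 + (591 - 988)) = (1/1634 + 9)*(84 - 397) = (14707/1634)*(-313) = -4603291/1634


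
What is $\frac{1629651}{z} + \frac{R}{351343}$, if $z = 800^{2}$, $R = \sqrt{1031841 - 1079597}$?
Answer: $\frac{1629651}{640000} + \frac{2 i \sqrt{11939}}{351343} \approx 2.5463 + 0.00062199 i$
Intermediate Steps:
$R = 2 i \sqrt{11939}$ ($R = \sqrt{-47756} = 2 i \sqrt{11939} \approx 218.53 i$)
$z = 640000$
$\frac{1629651}{z} + \frac{R}{351343} = \frac{1629651}{640000} + \frac{2 i \sqrt{11939}}{351343}$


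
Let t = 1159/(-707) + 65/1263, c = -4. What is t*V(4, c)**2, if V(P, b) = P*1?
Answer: -22685792/892941 ≈ -25.406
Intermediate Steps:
V(P, b) = P
t = -1417862/892941 (t = 1159*(-1/707) + 65*(1/1263) = -1159/707 + 65/1263 = -1417862/892941 ≈ -1.5879)
t*V(4, c)**2 = -1417862/892941*4**2 = -1417862/892941*16 = -22685792/892941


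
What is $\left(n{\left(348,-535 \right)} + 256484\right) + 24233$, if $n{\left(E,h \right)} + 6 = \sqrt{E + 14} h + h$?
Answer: $280176 - 535 \sqrt{362} \approx 2.7 \cdot 10^{5}$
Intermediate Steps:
$n{\left(E,h \right)} = -6 + h + h \sqrt{14 + E}$ ($n{\left(E,h \right)} = -6 + \left(\sqrt{E + 14} h + h\right) = -6 + \left(\sqrt{14 + E} h + h\right) = -6 + \left(h \sqrt{14 + E} + h\right) = -6 + \left(h + h \sqrt{14 + E}\right) = -6 + h + h \sqrt{14 + E}$)
$\left(n{\left(348,-535 \right)} + 256484\right) + 24233 = \left(\left(-6 - 535 - 535 \sqrt{14 + 348}\right) + 256484\right) + 24233 = \left(\left(-6 - 535 - 535 \sqrt{362}\right) + 256484\right) + 24233 = \left(\left(-541 - 535 \sqrt{362}\right) + 256484\right) + 24233 = \left(255943 - 535 \sqrt{362}\right) + 24233 = 280176 - 535 \sqrt{362}$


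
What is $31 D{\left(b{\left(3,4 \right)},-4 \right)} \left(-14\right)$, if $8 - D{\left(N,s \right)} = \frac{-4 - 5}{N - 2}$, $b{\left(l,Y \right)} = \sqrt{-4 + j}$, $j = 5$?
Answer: $434$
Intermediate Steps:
$b{\left(l,Y \right)} = 1$ ($b{\left(l,Y \right)} = \sqrt{-4 + 5} = \sqrt{1} = 1$)
$D{\left(N,s \right)} = 8 + \frac{9}{-2 + N}$ ($D{\left(N,s \right)} = 8 - \frac{-4 - 5}{N - 2} = 8 - - \frac{9}{-2 + N} = 8 + \frac{9}{-2 + N}$)
$31 D{\left(b{\left(3,4 \right)},-4 \right)} \left(-14\right) = 31 \frac{-7 + 8 \cdot 1}{-2 + 1} \left(-14\right) = 31 \frac{-7 + 8}{-1} \left(-14\right) = 31 \left(\left(-1\right) 1\right) \left(-14\right) = 31 \left(-1\right) \left(-14\right) = \left(-31\right) \left(-14\right) = 434$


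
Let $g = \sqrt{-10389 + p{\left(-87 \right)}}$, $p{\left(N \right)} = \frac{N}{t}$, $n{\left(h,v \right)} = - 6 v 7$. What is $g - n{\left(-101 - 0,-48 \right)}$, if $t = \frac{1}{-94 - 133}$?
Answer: $-2016 + 12 \sqrt{65} \approx -1919.3$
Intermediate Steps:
$n{\left(h,v \right)} = - 42 v$
$t = - \frac{1}{227}$ ($t = \frac{1}{-227} = - \frac{1}{227} \approx -0.0044053$)
$p{\left(N \right)} = - 227 N$ ($p{\left(N \right)} = \frac{N}{- \frac{1}{227}} = N \left(-227\right) = - 227 N$)
$g = 12 \sqrt{65}$ ($g = \sqrt{-10389 - -19749} = \sqrt{-10389 + 19749} = \sqrt{9360} = 12 \sqrt{65} \approx 96.747$)
$g - n{\left(-101 - 0,-48 \right)} = 12 \sqrt{65} - \left(-42\right) \left(-48\right) = 12 \sqrt{65} - 2016 = -2016 + 12 \sqrt{65}$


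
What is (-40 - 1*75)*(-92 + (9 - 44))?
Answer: 14605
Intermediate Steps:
(-40 - 1*75)*(-92 + (9 - 44)) = (-40 - 75)*(-92 - 35) = -115*(-127) = 14605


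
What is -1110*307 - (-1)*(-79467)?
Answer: -420237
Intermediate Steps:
-1110*307 - (-1)*(-79467) = -340770 - 1*79467 = -340770 - 79467 = -420237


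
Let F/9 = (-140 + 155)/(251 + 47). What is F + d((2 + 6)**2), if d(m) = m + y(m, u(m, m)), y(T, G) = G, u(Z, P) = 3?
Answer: 20101/298 ≈ 67.453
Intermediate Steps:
d(m) = 3 + m (d(m) = m + 3 = 3 + m)
F = 135/298 (F = 9*((-140 + 155)/(251 + 47)) = 9*(15/298) = 135/298 ≈ 0.45302)
F + d((2 + 6)**2) = 135/298 + (3 + (2 + 6)**2) = 135/298 + (3 + 8**2) = 135/298 + (3 + 64) = 135/298 + 67 = 20101/298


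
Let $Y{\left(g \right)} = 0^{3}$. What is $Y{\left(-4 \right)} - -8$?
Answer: $8$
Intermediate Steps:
$Y{\left(g \right)} = 0$
$Y{\left(-4 \right)} - -8 = 0 - -8 = 0 + 8 = 8$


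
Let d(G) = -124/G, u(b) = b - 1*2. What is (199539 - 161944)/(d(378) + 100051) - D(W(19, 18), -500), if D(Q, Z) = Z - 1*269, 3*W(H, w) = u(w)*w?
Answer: 14548570168/18909577 ≈ 769.38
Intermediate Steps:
u(b) = -2 + b (u(b) = b - 2 = -2 + b)
W(H, w) = w*(-2 + w)/3 (W(H, w) = ((-2 + w)*w)/3 = (w*(-2 + w))/3 = w*(-2 + w)/3)
D(Q, Z) = -269 + Z (D(Q, Z) = Z - 269 = -269 + Z)
(199539 - 161944)/(d(378) + 100051) - D(W(19, 18), -500) = (199539 - 161944)/(-124/378 + 100051) - (-269 - 500) = 37595/(-124*1/378 + 100051) - 1*(-769) = 37595/(-62/189 + 100051) + 769 = 37595/(18909577/189) + 769 = 37595*(189/18909577) + 769 = 7105455/18909577 + 769 = 14548570168/18909577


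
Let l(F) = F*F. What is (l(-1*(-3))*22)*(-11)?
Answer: -2178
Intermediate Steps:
l(F) = F²
(l(-1*(-3))*22)*(-11) = ((-1*(-3))²*22)*(-11) = (3²*22)*(-11) = (9*22)*(-11) = 198*(-11) = -2178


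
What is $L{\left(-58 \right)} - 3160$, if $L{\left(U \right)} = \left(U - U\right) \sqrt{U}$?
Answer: $-3160$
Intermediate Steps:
$L{\left(U \right)} = 0$ ($L{\left(U \right)} = 0 \sqrt{U} = 0$)
$L{\left(-58 \right)} - 3160 = 0 - 3160 = -3160$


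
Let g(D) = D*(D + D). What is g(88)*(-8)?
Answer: -123904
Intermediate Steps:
g(D) = 2*D² (g(D) = D*(2*D) = 2*D²)
g(88)*(-8) = (2*88²)*(-8) = (2*7744)*(-8) = 15488*(-8) = -123904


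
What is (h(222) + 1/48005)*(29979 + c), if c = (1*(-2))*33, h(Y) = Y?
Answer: 318786161343/48005 ≈ 6.6407e+6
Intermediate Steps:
c = -66 (c = -2*33 = -66)
(h(222) + 1/48005)*(29979 + c) = (222 + 1/48005)*(29979 - 66) = (222 + 1/48005)*29913 = (10657111/48005)*29913 = 318786161343/48005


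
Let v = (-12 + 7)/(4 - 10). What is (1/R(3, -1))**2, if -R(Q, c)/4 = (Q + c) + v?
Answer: 9/1156 ≈ 0.0077855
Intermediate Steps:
v = 5/6 (v = -5/(-6) = -5*(-1/6) = 5/6 ≈ 0.83333)
R(Q, c) = -10/3 - 4*Q - 4*c (R(Q, c) = -4*((Q + c) + 5/6) = -4*(5/6 + Q + c) = -10/3 - 4*Q - 4*c)
(1/R(3, -1))**2 = (1/(-10/3 - 4*3 - 4*(-1)))**2 = (1/(-10/3 - 12 + 4))**2 = (1/(-34/3))**2 = (-3/34)**2 = 9/1156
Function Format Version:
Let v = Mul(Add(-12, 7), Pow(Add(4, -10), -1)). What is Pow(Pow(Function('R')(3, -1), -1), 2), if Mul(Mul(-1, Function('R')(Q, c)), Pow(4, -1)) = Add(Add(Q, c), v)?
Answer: Rational(9, 1156) ≈ 0.0077855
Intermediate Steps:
v = Rational(5, 6) (v = Mul(-5, Pow(-6, -1)) = Mul(-5, Rational(-1, 6)) = Rational(5, 6) ≈ 0.83333)
Function('R')(Q, c) = Add(Rational(-10, 3), Mul(-4, Q), Mul(-4, c)) (Function('R')(Q, c) = Mul(-4, Add(Add(Q, c), Rational(5, 6))) = Mul(-4, Add(Rational(5, 6), Q, c)) = Add(Rational(-10, 3), Mul(-4, Q), Mul(-4, c)))
Pow(Pow(Function('R')(3, -1), -1), 2) = Pow(Pow(Add(Rational(-10, 3), Mul(-4, 3), Mul(-4, -1)), -1), 2) = Pow(Pow(Add(Rational(-10, 3), -12, 4), -1), 2) = Pow(Pow(Rational(-34, 3), -1), 2) = Pow(Rational(-3, 34), 2) = Rational(9, 1156)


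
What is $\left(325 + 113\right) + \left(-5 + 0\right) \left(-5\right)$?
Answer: $463$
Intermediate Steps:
$\left(325 + 113\right) + \left(-5 + 0\right) \left(-5\right) = 438 - -25 = 438 + 25 = 463$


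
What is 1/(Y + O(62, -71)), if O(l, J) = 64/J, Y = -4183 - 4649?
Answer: -71/627136 ≈ -0.00011321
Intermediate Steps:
Y = -8832
1/(Y + O(62, -71)) = 1/(-8832 + 64/(-71)) = 1/(-8832 + 64*(-1/71)) = 1/(-8832 - 64/71) = 1/(-627136/71) = -71/627136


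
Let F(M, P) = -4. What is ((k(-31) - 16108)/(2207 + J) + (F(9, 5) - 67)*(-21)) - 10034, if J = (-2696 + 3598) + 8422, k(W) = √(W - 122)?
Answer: -98525441/11531 + 3*I*√17/11531 ≈ -8544.4 + 0.0010727*I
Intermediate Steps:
k(W) = √(-122 + W)
J = 9324 (J = 902 + 8422 = 9324)
((k(-31) - 16108)/(2207 + J) + (F(9, 5) - 67)*(-21)) - 10034 = ((√(-122 - 31) - 16108)/(2207 + 9324) + (-4 - 67)*(-21)) - 10034 = ((√(-153) - 16108)/11531 - 71*(-21)) - 10034 = ((3*I*√17 - 16108)*(1/11531) + 1491) - 10034 = ((-16108 + 3*I*√17)*(1/11531) + 1491) - 10034 = ((-16108/11531 + 3*I*√17/11531) + 1491) - 10034 = (17176613/11531 + 3*I*√17/11531) - 10034 = -98525441/11531 + 3*I*√17/11531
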